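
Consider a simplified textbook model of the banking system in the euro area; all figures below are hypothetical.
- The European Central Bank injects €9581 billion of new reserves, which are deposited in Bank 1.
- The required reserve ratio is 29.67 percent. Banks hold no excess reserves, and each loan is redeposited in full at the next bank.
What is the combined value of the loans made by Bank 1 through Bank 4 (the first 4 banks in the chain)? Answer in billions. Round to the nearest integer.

€17154 billion

Bank i lends (1 − rr)^i of the original deposit: Bank 1 lends 9581·0.7033 = 6738.3173, Bank 2 lends 9581·0.7033² ≈ 4739.0586, and so on.
Summing a geometric series: total = 9581·[0.7033·(1 − 0.7033^4) / (1 − 0.7033)] ≈ 17154.4405 billion.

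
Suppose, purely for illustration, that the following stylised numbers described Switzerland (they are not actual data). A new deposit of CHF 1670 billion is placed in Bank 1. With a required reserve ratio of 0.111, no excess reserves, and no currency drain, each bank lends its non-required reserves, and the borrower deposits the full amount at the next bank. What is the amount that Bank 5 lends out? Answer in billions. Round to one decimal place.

CHF 927.3 billion

Each bank lends a fraction (1 − rr) = 0.8890 of the deposit it receives, so Bank 5 receives 1670·0.8890^4 and lends 1670·0.8890^5 ≈ 927.3107 billion.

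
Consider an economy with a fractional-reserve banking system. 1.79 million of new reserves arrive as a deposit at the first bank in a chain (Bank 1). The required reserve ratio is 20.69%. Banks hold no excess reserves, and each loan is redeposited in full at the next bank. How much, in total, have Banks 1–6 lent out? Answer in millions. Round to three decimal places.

Bank i lends (1 − rr)^i of the original deposit: Bank 1 lends 1.79·0.7931 ≈ 1.4196, Bank 2 lends 1.79·0.7931² ≈ 1.1259, and so on.
Summing a geometric series: total = 1.79·[0.7931·(1 − 0.7931^6) / (1 − 0.7931)] ≈ 5.1539 million.

5.154 million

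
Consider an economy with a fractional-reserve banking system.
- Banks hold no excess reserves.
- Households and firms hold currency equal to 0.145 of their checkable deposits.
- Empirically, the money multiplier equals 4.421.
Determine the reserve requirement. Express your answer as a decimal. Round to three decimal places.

Using m = 4.421. Since m = (1 + c)/(c + rr + e), the denominator satisfies c + rr + e = (1 + c)/m = (1 + 0.145) / 4.421 ≈ 0.258991.
With c = 0.145 and e = 0, the reserve requirement is 0.258991 − 0.145 − 0 = 0.113991.

0.114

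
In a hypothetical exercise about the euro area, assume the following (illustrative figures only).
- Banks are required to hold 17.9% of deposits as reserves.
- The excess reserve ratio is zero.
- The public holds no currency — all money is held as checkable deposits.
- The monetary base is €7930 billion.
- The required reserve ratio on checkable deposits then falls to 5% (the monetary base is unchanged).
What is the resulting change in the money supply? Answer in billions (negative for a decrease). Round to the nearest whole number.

€114298 billion

Initially m₁ = 1 / (0.179) ≈ 5.58659, so M₁ = 5.58659 × 7930 = 44301.6587 billion.
After the change m₂ = 1 / (0.05) = 20, so M₂ = 20 × 7930 = 158600 billion.
ΔM = M₂ − M₁ = 158600 − 44301.6587 = 114298.3413 billion.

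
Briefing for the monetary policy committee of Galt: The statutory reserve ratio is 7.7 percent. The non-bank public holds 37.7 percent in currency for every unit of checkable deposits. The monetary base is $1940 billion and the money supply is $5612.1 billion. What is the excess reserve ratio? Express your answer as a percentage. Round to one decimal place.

2.2%

Using m = M/MB = 5612.1/1940 ≈ 2.892835. Since m = (1 + c)/(c + rr + e), the denominator satisfies c + rr + e = (1 + c)/m = (1 + 0.377) / 2.892835 ≈ 0.476004.
With c = 0.377 and rr = 0.077, the excess reserve ratio is 0.476004 − 0.377 − 0.077 = 0.022004.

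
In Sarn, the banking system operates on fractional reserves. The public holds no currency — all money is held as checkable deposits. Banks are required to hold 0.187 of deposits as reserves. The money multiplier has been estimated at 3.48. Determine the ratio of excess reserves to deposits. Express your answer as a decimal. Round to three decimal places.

Using m = 3.48. Since m = (1 + c)/(c + rr + e), the denominator satisfies c + rr + e = (1 + c)/m = (1 + 0) / 3.48 ≈ 0.287356.
With c = 0 and rr = 0.187, the ratio of excess reserves to deposits is 0.287356 − 0 − 0.187 = 0.100356.

0.100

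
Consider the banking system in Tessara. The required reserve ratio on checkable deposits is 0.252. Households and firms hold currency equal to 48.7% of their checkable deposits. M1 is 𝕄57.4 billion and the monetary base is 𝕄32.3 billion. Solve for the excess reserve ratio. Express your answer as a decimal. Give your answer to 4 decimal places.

Using m = M/MB = 57.4/32.3 ≈ 1.777090. Since m = (1 + c)/(c + rr + e), the denominator satisfies c + rr + e = (1 + c)/m = (1 + 0.487) / 1.777090 ≈ 0.836761.
With c = 0.487 and rr = 0.252, the excess reserve ratio is 0.836761 − 0.487 − 0.252 = 0.097761.

0.0978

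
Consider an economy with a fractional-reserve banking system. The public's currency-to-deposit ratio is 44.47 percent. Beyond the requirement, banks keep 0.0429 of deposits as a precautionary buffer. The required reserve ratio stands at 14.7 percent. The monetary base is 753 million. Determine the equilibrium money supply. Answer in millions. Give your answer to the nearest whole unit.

The money multiplier is m = (1 + c) / (rr + e + c) = (1 + 0.4447) / (0.147 + 0.0429 + 0.4447) ≈ 2.2766.
So M = m × MB = 2.2766 × 753 = 1714.2798 million.

1714 million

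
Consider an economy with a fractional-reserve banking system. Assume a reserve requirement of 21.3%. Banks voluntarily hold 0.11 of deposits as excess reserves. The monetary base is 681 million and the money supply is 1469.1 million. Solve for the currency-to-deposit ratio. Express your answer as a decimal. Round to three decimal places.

0.262

Using m = M/MB = 1469.1/681 ≈ 2.157269. From m = (1 + c)/(c + rr + e), rearranging gives 1 + c = m·(c + rr + e), so c·(1 − m) = m·(rr + e) − 1.
Hence c = [m·(rr + e) − 1]/(1 − m) = [2.157269 × (0.213 + 0.11) − 1] / (1 − 2.157269) ≈ 0.261998.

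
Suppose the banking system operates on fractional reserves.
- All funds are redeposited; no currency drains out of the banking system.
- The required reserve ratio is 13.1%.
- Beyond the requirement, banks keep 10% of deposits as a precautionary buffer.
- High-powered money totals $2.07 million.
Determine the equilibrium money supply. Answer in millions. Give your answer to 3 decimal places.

The money multiplier is m = 1 / (rr + e) = 1 / (0.131 + 0.1) ≈ 4.32900.
So M = m × MB = 4.32900 × 2.07 ≈ 8.961 million.

$8.961 million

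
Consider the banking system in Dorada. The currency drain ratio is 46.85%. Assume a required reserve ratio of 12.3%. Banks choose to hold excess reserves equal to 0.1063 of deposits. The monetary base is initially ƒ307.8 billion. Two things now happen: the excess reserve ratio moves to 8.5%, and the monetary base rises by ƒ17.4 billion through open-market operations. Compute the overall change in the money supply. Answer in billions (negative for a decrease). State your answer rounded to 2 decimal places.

ƒ58.17 billion

Before: m₁ = (1 + 0.4685) / (0.123 + 0.1063 + 0.4685) ≈ 2.104471, MB₁ = 307.8, so M₁ = 2.104471 × 307.8 ≈ 647.7562 billion.
After: m₂ = (1 + 0.4685) / (0.123 + 0.085 + 0.4685) ≈ 2.170732, MB₂ = 307.8 + 17.4 = 325.2, so M₂ = 2.170732 × 325.2 ≈ 705.922 billion.
ΔM = M₂ − M₁ = 705.922 − 647.7562 = 58.1658 billion.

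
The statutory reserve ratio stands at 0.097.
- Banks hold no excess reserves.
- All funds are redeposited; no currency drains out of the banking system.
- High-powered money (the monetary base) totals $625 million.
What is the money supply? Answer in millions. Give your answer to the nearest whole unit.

With no currency drain or excess reserves, the money multiplier is m = 1/rr = 1/0.097 ≈ 10.3093.
Money supply M = m × MB = 10.3093 × 625 = 6443.3125 million.

$6443 million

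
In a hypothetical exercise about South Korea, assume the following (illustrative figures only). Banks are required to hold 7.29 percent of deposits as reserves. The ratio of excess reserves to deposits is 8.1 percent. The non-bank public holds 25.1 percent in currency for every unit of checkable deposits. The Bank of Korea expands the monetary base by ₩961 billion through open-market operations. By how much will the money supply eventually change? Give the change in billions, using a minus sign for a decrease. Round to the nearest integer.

The money multiplier is m = (1 + c) / (rr + e + c) = (1 + 0.251) / (0.0729 + 0.081 + 0.251) ≈ 3.0897.
The purchase adds 961 billion of base, so ΔM = m × ΔMB = 3.0897 × (+961) = 2969.2017 billion.

₩2969 billion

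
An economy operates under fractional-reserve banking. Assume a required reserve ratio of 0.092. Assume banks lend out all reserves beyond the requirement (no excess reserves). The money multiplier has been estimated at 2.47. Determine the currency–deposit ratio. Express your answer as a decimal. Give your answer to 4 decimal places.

0.5257

Using m = 2.47. From m = (1 + c)/(c + rr + e), rearranging gives 1 + c = m·(c + rr + e), so c·(1 − m) = m·(rr + e) − 1.
Hence c = [m·(rr + e) − 1]/(1 − m) = [2.47 × (0.092 + 0) − 1] / (1 − 2.47) ≈ 0.525687.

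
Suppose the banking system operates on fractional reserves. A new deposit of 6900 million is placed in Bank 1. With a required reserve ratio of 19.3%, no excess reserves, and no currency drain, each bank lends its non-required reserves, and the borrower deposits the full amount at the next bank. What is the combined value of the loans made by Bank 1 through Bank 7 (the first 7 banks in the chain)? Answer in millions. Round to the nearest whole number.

22420 million

Bank i lends (1 − rr)^i of the original deposit: Bank 1 lends 6900·0.8070 = 5568.3000, Bank 2 lends 6900·0.8070² = 4493.6181, and so on.
Summing a geometric series: total = 6900·[0.8070·(1 − 0.8070^7) / (1 − 0.8070)] ≈ 22420.2724 million.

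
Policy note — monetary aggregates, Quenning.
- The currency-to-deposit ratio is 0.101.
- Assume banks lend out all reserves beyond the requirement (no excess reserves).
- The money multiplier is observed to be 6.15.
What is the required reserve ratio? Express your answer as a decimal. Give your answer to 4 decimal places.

0.0780

Using m = 6.15. Since m = (1 + c)/(c + rr + e), the denominator satisfies c + rr + e = (1 + c)/m = (1 + 0.101) / 6.15 ≈ 0.179024.
With c = 0.101 and e = 0, the required reserve ratio is 0.179024 − 0.101 − 0 = 0.078024.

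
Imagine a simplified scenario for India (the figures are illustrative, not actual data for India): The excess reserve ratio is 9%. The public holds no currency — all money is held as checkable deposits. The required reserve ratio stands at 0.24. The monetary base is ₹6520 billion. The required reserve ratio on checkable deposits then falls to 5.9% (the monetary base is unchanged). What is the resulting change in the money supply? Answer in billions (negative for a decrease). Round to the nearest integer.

₹24001 billion

Initially m₁ = 1 / (0.24 + 0.09) ≈ 3.03030, so M₁ = 3.03030 × 6520 = 19757.556 billion.
After the change m₂ = 1 / (0.059 + 0.09) ≈ 6.71141, so M₂ = 6.71141 × 6520 = 43758.3932 billion.
ΔM = M₂ − M₁ = 43758.3932 − 19757.556 = 24000.8372 billion.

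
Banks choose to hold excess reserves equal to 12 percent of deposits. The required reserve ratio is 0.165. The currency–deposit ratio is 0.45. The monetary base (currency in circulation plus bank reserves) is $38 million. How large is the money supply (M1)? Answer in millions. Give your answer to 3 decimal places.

$74.966 million

The money multiplier is m = (1 + c) / (rr + e + c) = (1 + 0.45) / (0.165 + 0.12 + 0.45) ≈ 1.972789.
So M = m × MB = 1.972789 × 38 ≈ 74.966 million.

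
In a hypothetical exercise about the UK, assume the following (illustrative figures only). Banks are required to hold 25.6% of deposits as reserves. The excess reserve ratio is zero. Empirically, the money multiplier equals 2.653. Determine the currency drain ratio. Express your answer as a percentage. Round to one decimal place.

Using m = 2.653. From m = (1 + c)/(c + rr + e), rearranging gives 1 + c = m·(c + rr + e), so c·(1 − m) = m·(rr + e) − 1.
Hence c = [m·(rr + e) − 1]/(1 − m) = [2.653 × (0.256 + 0) − 1] / (1 − 2.653) ≈ 0.194091.

19.4%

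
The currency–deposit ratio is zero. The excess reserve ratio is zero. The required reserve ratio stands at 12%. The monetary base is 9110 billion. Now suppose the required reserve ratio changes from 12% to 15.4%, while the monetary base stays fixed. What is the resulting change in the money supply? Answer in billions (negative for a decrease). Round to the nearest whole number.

Initially m₁ = 1 / (0.12) ≈ 8.33333, so M₁ = 8.33333 × 9110 = 75916.6363 billion.
After the change m₂ = 1 / (0.154) ≈ 6.49351, so M₂ = 6.49351 × 9110 = 59155.8761 billion.
ΔM = M₂ − M₁ = 59155.8761 − 75916.6363 = -16760.7602 billion.

-16761 billion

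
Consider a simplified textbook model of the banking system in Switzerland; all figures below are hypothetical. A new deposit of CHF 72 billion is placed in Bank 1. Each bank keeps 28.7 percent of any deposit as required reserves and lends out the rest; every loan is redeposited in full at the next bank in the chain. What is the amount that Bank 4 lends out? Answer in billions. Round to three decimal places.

Each bank lends a fraction (1 − rr) = 0.7130 of the deposit it receives, so Bank 4 receives 72·0.7130^3 and lends 72·0.7130^4 ≈ 18.6076 billion.

CHF 18.608 billion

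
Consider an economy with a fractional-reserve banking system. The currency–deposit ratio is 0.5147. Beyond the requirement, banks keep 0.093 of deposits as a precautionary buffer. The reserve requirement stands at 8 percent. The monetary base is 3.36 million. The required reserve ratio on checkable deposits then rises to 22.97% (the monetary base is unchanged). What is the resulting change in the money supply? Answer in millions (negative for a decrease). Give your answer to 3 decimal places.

Initially m₁ = (1 + 0.5147) / (0.08 + 0.093 + 0.5147) ≈ 2.20256, so M₁ = 2.20256 × 3.36 ≈ 7.4006 million.
After the change m₂ = (1 + 0.5147) / (0.2297 + 0.093 + 0.5147) ≈ 1.80881, so M₂ = 1.80881 × 3.36 ≈ 6.0776 million.
ΔM = M₂ − M₁ = 6.0776 − 7.4006 = -1.323 million.

-1.323 million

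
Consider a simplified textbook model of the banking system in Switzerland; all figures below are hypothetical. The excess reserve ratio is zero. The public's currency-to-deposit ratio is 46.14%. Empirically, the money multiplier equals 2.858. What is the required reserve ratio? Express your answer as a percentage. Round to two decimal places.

Using m = 2.858. Since m = (1 + c)/(c + rr + e), the denominator satisfies c + rr + e = (1 + c)/m = (1 + 0.4614) / 2.858 ≈ 0.511337.
With c = 0.4614 and e = 0, the required reserve ratio is 0.511337 − 0.4614 − 0 = 0.049937.

4.99%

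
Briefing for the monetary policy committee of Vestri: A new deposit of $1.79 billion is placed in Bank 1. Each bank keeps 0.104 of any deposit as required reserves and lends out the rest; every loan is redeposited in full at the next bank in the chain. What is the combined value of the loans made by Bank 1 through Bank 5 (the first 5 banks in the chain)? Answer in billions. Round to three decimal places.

$6.516 billion

Bank i lends (1 − rr)^i of the original deposit: Bank 1 lends 1.79·0.8960 ≈ 1.6038, Bank 2 lends 1.79·0.8960² ≈ 1.4370, and so on.
Summing a geometric series: total = 1.79·[0.8960·(1 − 0.8960^5) / (1 − 0.8960)] ≈ 6.5158 billion.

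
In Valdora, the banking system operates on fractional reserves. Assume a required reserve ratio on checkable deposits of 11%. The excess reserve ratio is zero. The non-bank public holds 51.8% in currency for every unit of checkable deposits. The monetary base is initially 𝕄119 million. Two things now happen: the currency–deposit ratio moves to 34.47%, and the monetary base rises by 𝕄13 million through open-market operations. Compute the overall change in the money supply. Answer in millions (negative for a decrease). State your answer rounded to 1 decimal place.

𝕄102.7 million

Before: m₁ = (1 + 0.518) / (0.11 + 0.518) ≈ 2.41720, MB₁ = 119, so M₁ = 2.41720 × 119 = 287.6468 million.
After: m₂ = (1 + 0.3447) / (0.11 + 0.3447) ≈ 2.95733, MB₂ = 119 + 13 = 132, so M₂ = 2.95733 × 132 ≈ 390.3676 million.
ΔM = M₂ − M₁ = 390.3676 − 287.6468 = 102.7208 million.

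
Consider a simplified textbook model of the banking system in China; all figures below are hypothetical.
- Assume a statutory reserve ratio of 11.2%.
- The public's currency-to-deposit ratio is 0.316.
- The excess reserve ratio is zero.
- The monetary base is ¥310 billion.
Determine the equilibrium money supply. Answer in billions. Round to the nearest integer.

The money multiplier is m = (1 + c) / (rr + c) = (1 + 0.316) / (0.112 + 0.316) ≈ 3.0748.
So M = m × MB = 3.0748 × 310 = 953.188 billion.

¥953 billion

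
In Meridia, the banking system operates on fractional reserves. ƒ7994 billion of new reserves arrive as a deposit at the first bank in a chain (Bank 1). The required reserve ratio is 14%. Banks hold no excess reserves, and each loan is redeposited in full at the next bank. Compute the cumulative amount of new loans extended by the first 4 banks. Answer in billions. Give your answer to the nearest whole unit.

Bank i lends (1 − rr)^i of the original deposit: Bank 1 lends 7994·0.8600 = 6874.8400, Bank 2 lends 7994·0.8600² = 5912.3624, and so on.
Summing a geometric series: total = 7994·[0.8600·(1 − 0.8600^4) / (1 − 0.8600)] ≈ 22244.6173 billion.

ƒ22245 billion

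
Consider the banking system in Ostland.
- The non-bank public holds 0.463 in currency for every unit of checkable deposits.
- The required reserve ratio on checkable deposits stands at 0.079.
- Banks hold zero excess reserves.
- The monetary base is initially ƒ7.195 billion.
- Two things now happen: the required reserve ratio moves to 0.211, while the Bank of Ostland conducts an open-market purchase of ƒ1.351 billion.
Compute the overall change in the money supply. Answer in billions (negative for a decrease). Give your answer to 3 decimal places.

Before: m₁ = (1 + 0.463) / (0.079 + 0.463) ≈ 2.69926, MB₁ = 7.195, so M₁ = 2.69926 × 7.195 ≈ 19.4212 billion.
After: m₂ = (1 + 0.463) / (0.211 + 0.463) ≈ 2.17062, MB₂ = 7.195 + 1.351 = 8.546, so M₂ = 2.17062 × 8.546 ≈ 18.5501 billion.
ΔM = M₂ − M₁ = 18.5501 − 19.4212 = -0.8711 billion.

-0.871 billion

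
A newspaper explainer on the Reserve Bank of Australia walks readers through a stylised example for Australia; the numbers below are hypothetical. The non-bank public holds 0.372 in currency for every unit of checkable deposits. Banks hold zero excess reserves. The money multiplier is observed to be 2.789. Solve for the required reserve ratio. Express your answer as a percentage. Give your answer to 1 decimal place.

Using m = 2.789. Since m = (1 + c)/(c + rr + e), the denominator satisfies c + rr + e = (1 + c)/m = (1 + 0.372) / 2.789 ≈ 0.491933.
With c = 0.372 and e = 0, the required reserve ratio is 0.491933 − 0.372 − 0 = 0.119933.

12.0%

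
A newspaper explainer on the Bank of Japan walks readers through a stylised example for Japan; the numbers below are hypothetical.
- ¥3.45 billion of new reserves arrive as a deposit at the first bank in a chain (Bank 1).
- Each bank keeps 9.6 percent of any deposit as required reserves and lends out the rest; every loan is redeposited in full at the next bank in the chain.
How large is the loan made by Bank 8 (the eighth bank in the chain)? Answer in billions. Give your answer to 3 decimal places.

Each bank lends a fraction (1 − rr) = 0.9040 of the deposit it receives, so Bank 8 receives 3.45·0.9040^7 and lends 3.45·0.9040^8 ≈ 1.5387 billion.

¥1.539 billion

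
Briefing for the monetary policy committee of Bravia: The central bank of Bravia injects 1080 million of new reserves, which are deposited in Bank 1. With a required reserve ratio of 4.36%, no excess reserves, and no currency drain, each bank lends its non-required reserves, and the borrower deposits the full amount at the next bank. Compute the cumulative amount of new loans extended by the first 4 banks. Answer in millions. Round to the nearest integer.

Bank i lends (1 − rr)^i of the original deposit: Bank 1 lends 1080·0.9564 = 1032.9120, Bank 2 lends 1080·0.9564² ≈ 987.8770, and so on.
Summing a geometric series: total = 1080·[0.9564·(1 − 0.9564^4) / (1 − 0.9564)] ≈ 3869.2067 million.

3869 million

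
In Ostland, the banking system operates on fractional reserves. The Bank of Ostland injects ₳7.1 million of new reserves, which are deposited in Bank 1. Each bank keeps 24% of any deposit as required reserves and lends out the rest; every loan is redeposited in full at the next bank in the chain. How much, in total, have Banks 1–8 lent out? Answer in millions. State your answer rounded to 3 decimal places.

Bank i lends (1 − rr)^i of the original deposit: Bank 1 lends 7.1·0.7600 = 5.3960, Bank 2 lends 7.1·0.7600² ≈ 4.1010, and so on.
Summing a geometric series: total = 7.1·[0.7600·(1 − 0.7600^8) / (1 − 0.7600)] ≈ 19.9809 million.

₳19.981 million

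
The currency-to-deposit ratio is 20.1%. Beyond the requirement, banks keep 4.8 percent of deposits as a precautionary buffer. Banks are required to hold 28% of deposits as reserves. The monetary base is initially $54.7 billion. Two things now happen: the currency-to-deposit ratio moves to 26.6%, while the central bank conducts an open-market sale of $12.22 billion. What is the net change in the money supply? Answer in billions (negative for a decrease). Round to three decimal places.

Before: m₁ = (1 + 0.201) / (0.28 + 0.048 + 0.201) ≈ 2.270321, MB₁ = 54.7, so M₁ = 2.270321 × 54.7 ≈ 124.1866 billion.
After: m₂ = (1 + 0.266) / (0.28 + 0.048 + 0.266) ≈ 2.131313, MB₂ = 54.7 − 12.22 = 42.48, so M₂ = 2.131313 × 42.48 ≈ 90.5382 billion.
ΔM = M₂ − M₁ = 90.5382 − 124.1866 = -33.6484 billion.

-33.648 billion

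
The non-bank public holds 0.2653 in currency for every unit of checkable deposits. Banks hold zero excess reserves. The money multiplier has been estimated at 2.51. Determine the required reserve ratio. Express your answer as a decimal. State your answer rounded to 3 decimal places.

0.239

Using m = 2.51. Since m = (1 + c)/(c + rr + e), the denominator satisfies c + rr + e = (1 + c)/m = (1 + 0.2653) / 2.51 ≈ 0.504104.
With c = 0.2653 and e = 0, the required reserve ratio is 0.504104 − 0.2653 − 0 = 0.238804.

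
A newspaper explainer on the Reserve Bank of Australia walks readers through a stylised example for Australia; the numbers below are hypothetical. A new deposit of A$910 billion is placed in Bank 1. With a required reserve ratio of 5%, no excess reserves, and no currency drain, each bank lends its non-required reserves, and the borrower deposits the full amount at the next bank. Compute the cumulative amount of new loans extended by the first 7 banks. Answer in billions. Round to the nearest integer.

A$5216 billion

Bank i lends (1 − rr)^i of the original deposit: Bank 1 lends 910·0.9500 = 864.5000, Bank 2 lends 910·0.9500² = 821.2750, and so on.
Summing a geometric series: total = 910·[0.9500·(1 − 0.9500^7) / (1 − 0.9500)] ≈ 5215.7482 billion.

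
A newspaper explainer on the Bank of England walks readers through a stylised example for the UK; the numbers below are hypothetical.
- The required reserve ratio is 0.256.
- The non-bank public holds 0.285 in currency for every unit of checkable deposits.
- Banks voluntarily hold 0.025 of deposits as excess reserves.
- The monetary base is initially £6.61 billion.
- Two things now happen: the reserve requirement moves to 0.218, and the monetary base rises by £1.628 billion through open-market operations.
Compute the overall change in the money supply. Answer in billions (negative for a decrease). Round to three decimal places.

Before: m₁ = (1 + 0.285) / (0.256 + 0.025 + 0.285) ≈ 2.27032, MB₁ = 6.61, so M₁ = 2.27032 × 6.61 ≈ 15.0068 billion.
After: m₂ = (1 + 0.285) / (0.218 + 0.025 + 0.285) ≈ 2.43371, MB₂ = 6.61 + 1.628 = 8.238, so M₂ = 2.43371 × 8.238 ≈ 20.0489 billion.
ΔM = M₂ − M₁ = 20.0489 − 15.0068 = 5.0421 billion.

£5.042 billion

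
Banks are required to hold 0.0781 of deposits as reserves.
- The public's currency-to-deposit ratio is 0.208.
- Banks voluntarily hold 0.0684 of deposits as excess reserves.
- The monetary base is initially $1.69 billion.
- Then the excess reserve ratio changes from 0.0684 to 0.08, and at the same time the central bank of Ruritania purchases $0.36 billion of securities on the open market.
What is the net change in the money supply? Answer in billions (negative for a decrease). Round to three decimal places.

$1.005 billion

Before: m₁ = (1 + 0.208) / (0.0781 + 0.0684 + 0.208) ≈ 3.40762, MB₁ = 1.69, so M₁ = 3.40762 × 1.69 ≈ 5.7589 billion.
After: m₂ = (1 + 0.208) / (0.0781 + 0.08 + 0.208) ≈ 3.29964, MB₂ = 1.69 + 0.36 = 2.05, so M₂ = 3.29964 × 2.05 ≈ 6.7643 billion.
ΔM = M₂ − M₁ = 6.7643 − 5.7589 = 1.0054 billion.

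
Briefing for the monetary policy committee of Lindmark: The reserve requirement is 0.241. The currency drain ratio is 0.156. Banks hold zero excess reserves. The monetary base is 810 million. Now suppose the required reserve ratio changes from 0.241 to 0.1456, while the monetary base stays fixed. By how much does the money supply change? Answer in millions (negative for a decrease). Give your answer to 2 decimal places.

746.05 million

Initially m₁ = (1 + 0.156) / (0.241 + 0.156) ≈ 2.911839, so M₁ = 2.911839 × 810 ≈ 2358.5896 million.
After the change m₂ = (1 + 0.156) / (0.1456 + 0.156) ≈ 3.832891, so M₂ = 3.832891 × 810 ≈ 3104.6417 million.
ΔM = M₂ − M₁ = 3104.6417 − 2358.5896 = 746.0521 million.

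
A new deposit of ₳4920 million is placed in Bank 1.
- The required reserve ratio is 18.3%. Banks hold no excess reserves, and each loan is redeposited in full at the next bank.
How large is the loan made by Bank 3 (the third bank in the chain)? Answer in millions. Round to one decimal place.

Each bank lends a fraction (1 − rr) = 0.8170 of the deposit it receives, so Bank 3 receives 4920·0.8170^2 and lends 4920·0.8170^3 ≈ 2683.0655 million.

₳2683.1 million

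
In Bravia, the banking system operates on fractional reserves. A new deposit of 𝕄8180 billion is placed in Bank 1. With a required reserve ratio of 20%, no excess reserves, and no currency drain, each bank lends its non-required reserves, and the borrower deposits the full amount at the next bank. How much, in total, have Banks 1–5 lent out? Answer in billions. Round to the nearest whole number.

Bank i lends (1 − rr)^i of the original deposit: Bank 1 lends 8180·0.8000 = 6544.0000, Bank 2 lends 8180·0.8000² = 5235.2000, and so on.
Summing a geometric series: total = 8180·[0.8000·(1 − 0.8000^5) / (1 − 0.8000)] = 21998.3104 billion.

𝕄21998 billion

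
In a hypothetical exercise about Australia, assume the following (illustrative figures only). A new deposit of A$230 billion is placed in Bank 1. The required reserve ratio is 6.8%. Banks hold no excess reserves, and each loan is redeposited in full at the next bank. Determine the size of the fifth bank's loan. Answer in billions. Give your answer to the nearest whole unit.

A$162 billion

Each bank lends a fraction (1 − rr) = 0.9320 of the deposit it receives, so Bank 5 receives 230·0.9320^4 and lends 230·0.9320^5 ≈ 161.7363 billion.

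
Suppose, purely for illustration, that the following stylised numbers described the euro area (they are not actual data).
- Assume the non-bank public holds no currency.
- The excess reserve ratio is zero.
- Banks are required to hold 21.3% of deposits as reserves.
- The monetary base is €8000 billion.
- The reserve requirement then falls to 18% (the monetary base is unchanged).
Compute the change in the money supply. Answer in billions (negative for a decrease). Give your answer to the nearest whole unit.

€6886 billion

Initially m₁ = 1 / (0.213) ≈ 4.69484, so M₁ = 4.69484 × 8000 = 37558.72 billion.
After the change m₂ = 1 / (0.18) ≈ 5.55556, so M₂ = 5.55556 × 8000 = 44444.48 billion.
ΔM = M₂ − M₁ = 44444.48 − 37558.72 = 6885.76 billion.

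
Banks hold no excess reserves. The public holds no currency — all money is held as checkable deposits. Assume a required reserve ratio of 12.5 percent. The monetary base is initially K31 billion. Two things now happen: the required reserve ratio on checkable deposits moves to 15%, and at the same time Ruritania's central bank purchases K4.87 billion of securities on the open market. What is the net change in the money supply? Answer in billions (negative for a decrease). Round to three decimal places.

-8.867 billion

Before: m₁ = 1 / (0.125) = 8, MB₁ = 31, so M₁ = 8 × 31 = 248 billion.
After: m₂ = 1 / (0.15) ≈ 6.666667, MB₂ = 31 + 4.87 = 35.87, so M₂ = 6.666667 × 35.87 ≈ 239.1333 billion.
ΔM = M₂ − M₁ = 239.1333 − 248 = -8.8667 billion.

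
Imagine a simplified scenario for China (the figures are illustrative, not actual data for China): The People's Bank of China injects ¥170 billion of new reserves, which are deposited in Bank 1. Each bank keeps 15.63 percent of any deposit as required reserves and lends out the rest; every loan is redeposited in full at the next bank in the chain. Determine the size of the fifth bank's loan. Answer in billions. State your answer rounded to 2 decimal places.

Each bank lends a fraction (1 − rr) = 0.8437 of the deposit it receives, so Bank 5 receives 170·0.8437^4 and lends 170·0.8437^5 ≈ 72.6757 billion.

¥72.68 billion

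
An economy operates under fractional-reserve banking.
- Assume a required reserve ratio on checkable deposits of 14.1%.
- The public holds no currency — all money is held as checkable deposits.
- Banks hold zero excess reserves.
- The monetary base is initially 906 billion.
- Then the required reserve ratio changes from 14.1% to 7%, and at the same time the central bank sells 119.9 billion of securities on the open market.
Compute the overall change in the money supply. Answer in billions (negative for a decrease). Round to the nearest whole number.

4804 billion

Before: m₁ = 1 / (0.141) ≈ 7.0922, MB₁ = 906, so M₁ = 7.0922 × 906 = 6425.5332 billion.
After: m₂ = 1 / (0.07) ≈ 14.2857, MB₂ = 906 − 119.9 = 786.1, so M₂ = 14.2857 × 786.1 ≈ 11229.9888 billion.
ΔM = M₂ − M₁ = 11229.9888 − 6425.5332 = 4804.4556 billion.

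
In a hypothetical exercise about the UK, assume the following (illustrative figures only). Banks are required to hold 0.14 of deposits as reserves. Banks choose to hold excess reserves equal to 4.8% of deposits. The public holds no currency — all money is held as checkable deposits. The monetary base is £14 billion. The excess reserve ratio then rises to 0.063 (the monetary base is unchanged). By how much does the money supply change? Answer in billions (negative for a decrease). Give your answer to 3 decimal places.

Initially m₁ = 1 / (0.14 + 0.048) ≈ 5.319149, so M₁ = 5.319149 × 14 ≈ 74.4681 billion.
After the change m₂ = 1 / (0.14 + 0.063) ≈ 4.926108, so M₂ = 4.926108 × 14 ≈ 68.9655 billion.
ΔM = M₂ − M₁ = 68.9655 − 74.4681 = -5.5026 billion.

-5.503 billion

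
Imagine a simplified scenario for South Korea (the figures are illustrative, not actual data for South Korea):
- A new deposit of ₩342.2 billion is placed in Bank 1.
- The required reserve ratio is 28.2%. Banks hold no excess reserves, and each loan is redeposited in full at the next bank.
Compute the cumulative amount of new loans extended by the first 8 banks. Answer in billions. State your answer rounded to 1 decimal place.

Bank i lends (1 − rr)^i of the original deposit: Bank 1 lends 342.2·0.7180 = 245.6996, Bank 2 lends 342.2·0.7180² ≈ 176.4123, and so on.
Summing a geometric series: total = 342.2·[0.7180·(1 − 0.7180^8) / (1 − 0.7180)] ≈ 809.7361 billion.

₩809.7 billion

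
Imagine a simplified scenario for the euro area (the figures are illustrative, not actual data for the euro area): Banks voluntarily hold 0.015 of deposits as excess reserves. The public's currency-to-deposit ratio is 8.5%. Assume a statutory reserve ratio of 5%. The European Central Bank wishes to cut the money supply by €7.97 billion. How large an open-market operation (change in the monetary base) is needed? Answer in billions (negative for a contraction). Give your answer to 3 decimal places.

-1.102 billion

The money multiplier is m = (1 + c) / (rr + e + c) = (1 + 0.085) / (0.05 + 0.015 + 0.085) ≈ 7.23333.
ΔMB = ΔM / m = (−7.97) / 7.23333 ≈ -1.1018 billion.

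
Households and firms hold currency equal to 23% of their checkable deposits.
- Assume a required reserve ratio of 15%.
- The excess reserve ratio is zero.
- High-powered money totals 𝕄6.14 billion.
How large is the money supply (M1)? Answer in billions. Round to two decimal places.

The money multiplier is m = (1 + c) / (rr + c) = (1 + 0.23) / (0.15 + 0.23) ≈ 3.2368.
So M = m × MB = 3.2368 × 6.14 ≈ 19.874 billion.

𝕄19.87 billion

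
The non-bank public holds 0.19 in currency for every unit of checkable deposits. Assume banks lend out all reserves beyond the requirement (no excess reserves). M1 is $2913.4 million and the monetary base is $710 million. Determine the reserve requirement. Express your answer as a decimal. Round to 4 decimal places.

Using m = M/MB = 2913.4/710 ≈ 4.103380. Since m = (1 + c)/(c + rr + e), the denominator satisfies c + rr + e = (1 + c)/m = (1 + 0.19) / 4.103380 ≈ 0.290005.
With c = 0.19 and e = 0, the reserve requirement is 0.290005 − 0.19 − 0 = 0.100005.

0.1000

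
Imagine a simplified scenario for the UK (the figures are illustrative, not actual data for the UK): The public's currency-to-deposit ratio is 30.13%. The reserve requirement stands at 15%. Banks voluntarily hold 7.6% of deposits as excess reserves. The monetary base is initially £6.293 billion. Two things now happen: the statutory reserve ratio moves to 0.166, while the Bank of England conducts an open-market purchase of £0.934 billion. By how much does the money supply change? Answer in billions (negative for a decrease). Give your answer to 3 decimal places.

£1.780 billion

Before: m₁ = (1 + 0.3013) / (0.15 + 0.076 + 0.3013) ≈ 2.46786, MB₁ = 6.293, so M₁ = 2.46786 × 6.293 ≈ 15.5302 billion.
After: m₂ = (1 + 0.3013) / (0.166 + 0.076 + 0.3013) ≈ 2.39518, MB₂ = 6.293 + 0.934 = 7.227, so M₂ = 2.39518 × 7.227 ≈ 17.31 billion.
ΔM = M₂ − M₁ = 17.31 − 15.5302 = 1.7798 billion.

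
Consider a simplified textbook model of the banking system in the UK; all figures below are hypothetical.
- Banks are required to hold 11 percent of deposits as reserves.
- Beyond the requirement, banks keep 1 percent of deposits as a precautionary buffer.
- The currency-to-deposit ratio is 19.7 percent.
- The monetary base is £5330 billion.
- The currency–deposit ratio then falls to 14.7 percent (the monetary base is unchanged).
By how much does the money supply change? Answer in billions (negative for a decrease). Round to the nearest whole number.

Initially m₁ = (1 + 0.197) / (0.11 + 0.01 + 0.197) ≈ 3.77603, so M₁ = 3.77603 × 5330 = 20126.2399 billion.
After the change m₂ = (1 + 0.147) / (0.11 + 0.01 + 0.147) ≈ 4.29588, so M₂ = 4.29588 × 5330 = 22897.0404 billion.
ΔM = M₂ − M₁ = 22897.0404 − 20126.2399 = 2770.8005 billion.

£2771 billion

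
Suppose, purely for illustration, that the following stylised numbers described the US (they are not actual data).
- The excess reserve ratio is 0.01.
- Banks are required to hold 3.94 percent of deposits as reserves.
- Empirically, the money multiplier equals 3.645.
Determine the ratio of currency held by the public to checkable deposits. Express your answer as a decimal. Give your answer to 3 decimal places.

0.310

Using m = 3.645. From m = (1 + c)/(c + rr + e), rearranging gives 1 + c = m·(c + rr + e), so c·(1 − m) = m·(rr + e) − 1.
Hence c = [m·(rr + e) − 1]/(1 − m) = [3.645 × (0.0394 + 0.01) − 1] / (1 − 3.645) ≈ 0.309995.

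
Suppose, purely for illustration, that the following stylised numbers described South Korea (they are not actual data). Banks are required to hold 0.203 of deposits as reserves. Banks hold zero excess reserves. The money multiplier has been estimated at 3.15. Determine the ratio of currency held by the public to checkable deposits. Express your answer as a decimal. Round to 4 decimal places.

Using m = 3.15. From m = (1 + c)/(c + rr + e), rearranging gives 1 + c = m·(c + rr + e), so c·(1 − m) = m·(rr + e) − 1.
Hence c = [m·(rr + e) − 1]/(1 − m) = [3.15 × (0.203 + 0) − 1] / (1 − 3.15) ≈ 0.167698.

0.1677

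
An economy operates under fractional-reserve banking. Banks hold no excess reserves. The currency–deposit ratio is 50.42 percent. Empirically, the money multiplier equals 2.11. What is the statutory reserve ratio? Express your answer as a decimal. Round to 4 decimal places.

Using m = 2.11. Since m = (1 + c)/(c + rr + e), the denominator satisfies c + rr + e = (1 + c)/m = (1 + 0.5042) / 2.11 ≈ 0.712891.
With c = 0.5042 and e = 0, the statutory reserve ratio is 0.712891 − 0.5042 − 0 = 0.208691.

0.2087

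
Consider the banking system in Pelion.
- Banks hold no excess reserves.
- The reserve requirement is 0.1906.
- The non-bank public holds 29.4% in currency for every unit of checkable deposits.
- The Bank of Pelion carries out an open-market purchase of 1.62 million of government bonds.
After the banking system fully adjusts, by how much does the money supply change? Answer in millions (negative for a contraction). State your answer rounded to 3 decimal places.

4.326 million

The money multiplier is m = (1 + c) / (rr + c) = (1 + 0.294) / (0.1906 + 0.294) ≈ 2.67024.
The purchase adds 1.62 million of base, so ΔM = m × ΔMB = 2.67024 × (+1.62) ≈ 4.3258 million.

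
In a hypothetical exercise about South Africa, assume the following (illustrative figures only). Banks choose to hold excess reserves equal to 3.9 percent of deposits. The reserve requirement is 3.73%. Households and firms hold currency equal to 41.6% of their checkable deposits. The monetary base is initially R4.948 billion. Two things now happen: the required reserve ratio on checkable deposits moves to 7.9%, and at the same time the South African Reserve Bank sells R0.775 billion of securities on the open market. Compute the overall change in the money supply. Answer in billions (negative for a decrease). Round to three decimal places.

-3.166 billion

Before: m₁ = (1 + 0.416) / (0.0373 + 0.039 + 0.416) ≈ 2.87629, MB₁ = 4.948, so M₁ = 2.87629 × 4.948 ≈ 14.2319 billion.
After: m₂ = (1 + 0.416) / (0.079 + 0.039 + 0.416) ≈ 2.65169, MB₂ = 4.948 − 0.775 = 4.173, so M₂ = 2.65169 × 4.173 ≈ 11.0655 billion.
ΔM = M₂ − M₁ = 11.0655 − 14.2319 = -3.1664 billion.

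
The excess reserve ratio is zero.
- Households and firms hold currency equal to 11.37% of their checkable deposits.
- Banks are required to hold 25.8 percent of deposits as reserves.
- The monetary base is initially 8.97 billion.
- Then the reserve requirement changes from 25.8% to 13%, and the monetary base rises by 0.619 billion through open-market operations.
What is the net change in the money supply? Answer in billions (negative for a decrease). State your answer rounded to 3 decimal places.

Before: m₁ = (1 + 0.1137) / (0.258 + 0.1137) ≈ 2.99623, MB₁ = 8.97, so M₁ = 2.99623 × 8.97 ≈ 26.8762 billion.
After: m₂ = (1 + 0.1137) / (0.13 + 0.1137) ≈ 4.56996, MB₂ = 8.97 + 0.619 = 9.589, so M₂ = 4.56996 × 9.589 ≈ 43.8213 billion.
ΔM = M₂ − M₁ = 43.8213 − 26.8762 = 16.9451 billion.

16.945 billion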